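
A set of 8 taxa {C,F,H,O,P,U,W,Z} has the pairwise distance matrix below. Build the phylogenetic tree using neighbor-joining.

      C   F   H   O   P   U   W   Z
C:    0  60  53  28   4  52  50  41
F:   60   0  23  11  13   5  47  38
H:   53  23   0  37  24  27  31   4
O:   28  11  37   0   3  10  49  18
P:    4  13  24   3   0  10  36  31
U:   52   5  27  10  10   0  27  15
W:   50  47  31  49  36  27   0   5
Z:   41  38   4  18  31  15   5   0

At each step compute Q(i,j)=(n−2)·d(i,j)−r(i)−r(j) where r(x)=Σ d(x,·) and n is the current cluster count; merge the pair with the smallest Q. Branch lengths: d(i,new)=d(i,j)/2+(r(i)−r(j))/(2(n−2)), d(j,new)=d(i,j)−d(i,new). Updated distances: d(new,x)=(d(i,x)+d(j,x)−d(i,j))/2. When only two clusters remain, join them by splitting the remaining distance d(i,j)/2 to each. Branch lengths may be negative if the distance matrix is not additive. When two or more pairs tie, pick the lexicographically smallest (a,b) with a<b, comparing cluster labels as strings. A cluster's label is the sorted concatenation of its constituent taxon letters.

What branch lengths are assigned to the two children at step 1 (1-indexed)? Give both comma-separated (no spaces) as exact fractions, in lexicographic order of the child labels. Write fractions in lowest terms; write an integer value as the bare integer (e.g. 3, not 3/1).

iteration 1: select C,P (d=4, Q=-385); attach at lengths (191/12, -143/12); label the merged cluster CP
  updated: d(CP,F)=69/2, d(CP,H)=73/2, d(CP,O)=27/2, d(CP,U)=29, d(CP,W)=41, d(CP,Z)=34
iteration 2: select W,Z (d=5, Q=-289); attach at lengths (111/10, -61/10); label the merged cluster WZ
  updated: d(CP,WZ)=35, d(F,WZ)=40, d(H,WZ)=15, d(O,WZ)=31, d(U,WZ)=37/2
iteration 3: select H,WZ (d=15, Q=-218); attach at lengths (59/8, 61/8); label the merged cluster HWZ
  updated: d(CP,HWZ)=113/4, d(F,HWZ)=24, d(HWZ,O)=53/2, d(HWZ,U)=61/4
iteration 4: select CP,O (d=27/2, Q=-503/4); attach at lengths (113/8, -5/8); label the merged cluster COP
  updated: d(COP,F)=16, d(COP,HWZ)=165/8, d(COP,U)=51/4
iteration 5: select COP,HWZ (d=165/8, Q=-68); attach at lengths (123/16, 207/16); label the merged cluster CHOPWZ
  updated: d(CHOPWZ,F)=155/16, d(CHOPWZ,U)=59/16
iteration 6: select CHOPWZ,F (d=155/16, Q=-147/8); attach at lengths (67/16, 11/2); label the merged cluster CFHOPWZ
  updated: d(CFHOPWZ,U)=-1/2
iteration 7: select CFHOPWZ,U (d=-1/2); attach at lengths (-1/4, -1/4); label the merged cluster CFHOPUWZ
final tree: (((((C:191/12,P:-143/12):113/8,O:-5/8):123/16,(H:59/8,(W:111/10,Z:-61/10):61/8):207/16):67/16,F:11/2):-1/4,U:-1/4)
total length: 1077/16

191/12,-143/12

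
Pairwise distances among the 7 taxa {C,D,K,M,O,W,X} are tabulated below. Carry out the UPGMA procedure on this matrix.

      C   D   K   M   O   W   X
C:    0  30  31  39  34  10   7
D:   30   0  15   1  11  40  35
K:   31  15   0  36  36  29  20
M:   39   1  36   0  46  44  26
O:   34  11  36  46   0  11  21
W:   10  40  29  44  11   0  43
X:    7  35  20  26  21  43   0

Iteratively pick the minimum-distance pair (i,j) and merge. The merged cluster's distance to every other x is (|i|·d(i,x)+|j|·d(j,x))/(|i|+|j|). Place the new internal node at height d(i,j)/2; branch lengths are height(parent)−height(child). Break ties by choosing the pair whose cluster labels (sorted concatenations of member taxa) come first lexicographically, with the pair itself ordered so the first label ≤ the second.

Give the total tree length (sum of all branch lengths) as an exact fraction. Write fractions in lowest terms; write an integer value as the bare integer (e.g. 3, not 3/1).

1. join D+M (d=1) ⇒ DM; edges |D|=1/2, |M|=1/2
  updated: d(C,DM)=69/2, d(DM,K)=51/2, d(DM,O)=57/2, d(DM,W)=42, d(DM,X)=61/2
2. join C+X (d=7) ⇒ CX; edges |C|=7/2, |X|=7/2
  updated: d(CX,DM)=65/2, d(CX,K)=51/2, d(CX,O)=55/2, d(CX,W)=53/2
3. join O+W (d=11) ⇒ OW; edges |O|=11/2, |W|=11/2
  updated: d(CX,OW)=27, d(DM,OW)=141/4, d(K,OW)=65/2
4. join CX+K (d=51/2) ⇒ CKX; edges |CX|=37/4, |K|=51/4
  updated: d(CKX,DM)=181/6, d(CKX,OW)=173/6
5. join CKX+OW (d=173/6) ⇒ CKOWX; edges |CKX|=5/3, |OW|=107/12
  updated: d(CKOWX,DM)=161/5
6. join CKOWX+DM (d=161/5) ⇒ CDKMOWX; edges |CKOWX|=101/60, |DM|=78/5
final tree: ((((C:7/2,X:7/2):37/4,K:51/4):5/3,(O:11/2,W:11/2):107/12):101/60,(D:1/2,M:1/2):78/5)
total length: 1033/15

1033/15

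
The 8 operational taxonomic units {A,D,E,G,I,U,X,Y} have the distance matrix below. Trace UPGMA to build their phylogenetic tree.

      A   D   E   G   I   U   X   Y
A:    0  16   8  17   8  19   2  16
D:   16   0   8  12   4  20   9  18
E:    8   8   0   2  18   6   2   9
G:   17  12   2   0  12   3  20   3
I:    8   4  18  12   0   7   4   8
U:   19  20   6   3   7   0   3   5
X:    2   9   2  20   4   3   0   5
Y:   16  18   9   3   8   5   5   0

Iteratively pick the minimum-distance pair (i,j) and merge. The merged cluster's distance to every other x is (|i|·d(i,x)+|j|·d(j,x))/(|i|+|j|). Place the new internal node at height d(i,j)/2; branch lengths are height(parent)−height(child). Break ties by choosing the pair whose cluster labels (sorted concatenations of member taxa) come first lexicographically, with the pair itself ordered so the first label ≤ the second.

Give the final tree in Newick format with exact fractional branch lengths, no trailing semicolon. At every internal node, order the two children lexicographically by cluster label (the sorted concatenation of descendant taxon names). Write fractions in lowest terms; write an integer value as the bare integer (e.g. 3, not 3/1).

(((A:1,X:1):29/8,(D:2,I:2):21/8):45/32,(((E:1,G:1):5/4,U:9/4):7/12,Y:17/6):307/96)

iteration 1: select A,X (d=2); attach at lengths (1, 1); label the merged cluster AX
  updated: d(AX,D)=25/2, d(AX,E)=5, d(AX,G)=37/2, d(AX,I)=6, d(AX,U)=11, d(AX,Y)=21/2
iteration 2: select E,G (d=2); attach at lengths (1, 1); label the merged cluster EG
  updated: d(AX,EG)=47/4, d(D,EG)=10, d(EG,I)=15, d(EG,U)=9/2, d(EG,Y)=6
iteration 3: select D,I (d=4); attach at lengths (2, 2); label the merged cluster DI
  updated: d(AX,DI)=37/4, d(DI,EG)=25/2, d(DI,U)=27/2, d(DI,Y)=13
iteration 4: select EG,U (d=9/2); attach at lengths (5/4, 9/4); label the merged cluster EGU
  updated: d(AX,EGU)=23/2, d(DI,EGU)=77/6, d(EGU,Y)=17/3
iteration 5: select EGU,Y (d=17/3); attach at lengths (7/12, 17/6); label the merged cluster EGUY
  updated: d(AX,EGUY)=45/4, d(DI,EGUY)=103/8
iteration 6: select AX,DI (d=37/4); attach at lengths (29/8, 21/8); label the merged cluster ADIX
  updated: d(ADIX,EGUY)=193/16
iteration 7: select ADIX,EGUY (d=193/16); attach at lengths (45/32, 307/96); label the merged cluster ADEGIUXY
final tree: (((A:1,X:1):29/8,(D:2,I:2):21/8):45/32,(((E:1,G:1):5/4,U:9/4):7/12,Y:17/6):307/96)
total length: 1237/48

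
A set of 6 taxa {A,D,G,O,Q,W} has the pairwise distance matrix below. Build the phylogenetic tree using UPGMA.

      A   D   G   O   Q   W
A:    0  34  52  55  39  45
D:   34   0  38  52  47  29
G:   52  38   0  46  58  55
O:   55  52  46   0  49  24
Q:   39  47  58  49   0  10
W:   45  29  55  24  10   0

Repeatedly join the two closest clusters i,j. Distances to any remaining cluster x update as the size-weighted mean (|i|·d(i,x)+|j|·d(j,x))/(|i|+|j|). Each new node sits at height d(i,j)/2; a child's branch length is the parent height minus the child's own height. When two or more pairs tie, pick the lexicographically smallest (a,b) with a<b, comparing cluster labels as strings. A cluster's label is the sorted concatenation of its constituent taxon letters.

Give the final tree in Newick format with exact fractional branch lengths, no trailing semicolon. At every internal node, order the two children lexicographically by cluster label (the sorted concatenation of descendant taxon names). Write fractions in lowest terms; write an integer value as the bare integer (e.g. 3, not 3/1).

(((A:17,D:17):21/4,(O:73/4,(Q:5,W:5):53/4):4):53/20,G:249/10)

1. join Q+W (d=10) ⇒ QW; edges |Q|=5, |W|=5
  updated: d(A,QW)=42, d(D,QW)=38, d(G,QW)=113/2, d(O,QW)=73/2
2. join A+D (d=34) ⇒ AD; edges |A|=17, |D|=17
  updated: d(AD,G)=45, d(AD,O)=107/2, d(AD,QW)=40
3. join O+QW (d=73/2) ⇒ OQW; edges |O|=73/4, |QW|=53/4
  updated: d(AD,OQW)=89/2, d(G,OQW)=53
4. join AD+OQW (d=89/2) ⇒ ADOQW; edges |AD|=21/4, |OQW|=4
  updated: d(ADOQW,G)=249/5
5. join ADOQW+G (d=249/5) ⇒ ADGOQW; edges |ADOQW|=53/20, |G|=249/10
final tree: (((A:17,D:17):21/4,(O:73/4,(Q:5,W:5):53/4):4):53/20,G:249/10)
total length: 1123/10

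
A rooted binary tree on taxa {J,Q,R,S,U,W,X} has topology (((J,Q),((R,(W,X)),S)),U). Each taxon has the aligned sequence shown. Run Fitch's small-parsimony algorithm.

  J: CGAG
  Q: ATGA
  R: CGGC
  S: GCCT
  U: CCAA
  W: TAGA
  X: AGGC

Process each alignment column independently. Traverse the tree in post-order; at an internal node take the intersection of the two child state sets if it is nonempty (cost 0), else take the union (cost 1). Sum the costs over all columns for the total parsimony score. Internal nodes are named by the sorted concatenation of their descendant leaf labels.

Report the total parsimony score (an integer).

15

JQ@0: {C} ∪ {A} = {A,C} (union, +1)
WX@0: {T} ∪ {A} = {A,T} (union, +1)
RWX@0: {C} ∪ {A,T} = {A,C,T} (union, +1)
RSWX@0: {A,C,T} ∪ {G} = {A,C,G,T} (union, +1)
JQRSWX@0: {A,C} ∩ {A,C,G,T} = {A,C} (intersection, +0)
JQRSUWX@0: {A,C} ∩ {C} = {C} (intersection, +0)
JQ@1: {G} ∪ {T} = {G,T} (union, +1)
WX@1: {A} ∪ {G} = {A,G} (union, +1)
RWX@1: {G} ∩ {A,G} = {G} (intersection, +0)
RSWX@1: {G} ∪ {C} = {C,G} (union, +1)
JQRSWX@1: {G,T} ∩ {C,G} = {G} (intersection, +0)
JQRSUWX@1: {G} ∪ {C} = {C,G} (union, +1)
JQ@2: {A} ∪ {G} = {A,G} (union, +1)
WX@2: {G} ∩ {G} = {G} (intersection, +0)
RWX@2: {G} ∩ {G} = {G} (intersection, +0)
RSWX@2: {G} ∪ {C} = {C,G} (union, +1)
JQRSWX@2: {A,G} ∩ {C,G} = {G} (intersection, +0)
JQRSUWX@2: {G} ∪ {A} = {A,G} (union, +1)
JQ@3: {G} ∪ {A} = {A,G} (union, +1)
WX@3: {A} ∪ {C} = {A,C} (union, +1)
RWX@3: {C} ∩ {A,C} = {C} (intersection, +0)
RSWX@3: {C} ∪ {T} = {C,T} (union, +1)
JQRSWX@3: {A,G} ∪ {C,T} = {A,C,G,T} (union, +1)
JQRSUWX@3: {A,C,G,T} ∩ {A} = {A} (intersection, +0)
per-site changes: [4, 4, 3, 4]; total = 15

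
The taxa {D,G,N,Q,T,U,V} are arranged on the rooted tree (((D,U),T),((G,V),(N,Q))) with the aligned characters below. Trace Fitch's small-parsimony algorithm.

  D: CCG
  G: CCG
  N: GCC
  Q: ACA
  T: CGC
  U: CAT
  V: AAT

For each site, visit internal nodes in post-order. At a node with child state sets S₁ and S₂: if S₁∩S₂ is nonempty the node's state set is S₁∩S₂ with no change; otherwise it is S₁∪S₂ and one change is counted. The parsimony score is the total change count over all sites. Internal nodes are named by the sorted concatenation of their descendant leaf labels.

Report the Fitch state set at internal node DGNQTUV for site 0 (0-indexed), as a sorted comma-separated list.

A,C

[col 0] DU: children D:{C}, U:{C} ∩→ {C}; cost 0
[col 0] DTU: children DU:{C}, T:{C} ∩→ {C}; cost 0
[col 0] GV: children G:{C}, V:{A} ∪→ {A,C}; cost 1
[col 0] NQ: children N:{G}, Q:{A} ∪→ {A,G}; cost 1
[col 0] GNQV: children GV:{A,C}, NQ:{A,G} ∩→ {A}; cost 0
[col 0] DGNQTUV: children DTU:{C}, GNQV:{A} ∪→ {A,C}; cost 1
[col 1] DU: children D:{C}, U:{A} ∪→ {A,C}; cost 1
[col 1] DTU: children DU:{A,C}, T:{G} ∪→ {A,C,G}; cost 1
[col 1] GV: children G:{C}, V:{A} ∪→ {A,C}; cost 1
[col 1] NQ: children N:{C}, Q:{C} ∩→ {C}; cost 0
[col 1] GNQV: children GV:{A,C}, NQ:{C} ∩→ {C}; cost 0
[col 1] DGNQTUV: children DTU:{A,C,G}, GNQV:{C} ∩→ {C}; cost 0
[col 2] DU: children D:{G}, U:{T} ∪→ {G,T}; cost 1
[col 2] DTU: children DU:{G,T}, T:{C} ∪→ {C,G,T}; cost 1
[col 2] GV: children G:{G}, V:{T} ∪→ {G,T}; cost 1
[col 2] NQ: children N:{C}, Q:{A} ∪→ {A,C}; cost 1
[col 2] GNQV: children GV:{G,T}, NQ:{A,C} ∪→ {A,C,G,T}; cost 1
[col 2] DGNQTUV: children DTU:{C,G,T}, GNQV:{A,C,G,T} ∩→ {C,G,T}; cost 0
per-site changes: [3, 3, 5]; total = 11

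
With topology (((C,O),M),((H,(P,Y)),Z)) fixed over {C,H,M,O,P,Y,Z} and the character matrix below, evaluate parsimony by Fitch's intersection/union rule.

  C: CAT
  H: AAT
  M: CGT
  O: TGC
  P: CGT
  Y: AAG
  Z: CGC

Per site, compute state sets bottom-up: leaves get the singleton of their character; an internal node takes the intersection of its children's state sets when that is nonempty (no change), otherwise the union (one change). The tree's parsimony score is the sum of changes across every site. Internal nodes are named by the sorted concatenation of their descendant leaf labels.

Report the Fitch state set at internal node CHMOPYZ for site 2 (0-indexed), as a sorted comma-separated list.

T

site 0, node CO: C={C} ∪ O={T} → {C,T} (+1)
site 0, node CMO: CO={C,T} ∩ M={C} → {C} (+0)
site 0, node PY: P={C} ∪ Y={A} → {A,C} (+1)
site 0, node HPY: H={A} ∩ PY={A,C} → {A} (+0)
site 0, node HPYZ: HPY={A} ∪ Z={C} → {A,C} (+1)
site 0, node CHMOPYZ: CMO={C} ∩ HPYZ={A,C} → {C} (+0)
site 1, node CO: C={A} ∪ O={G} → {A,G} (+1)
site 1, node CMO: CO={A,G} ∩ M={G} → {G} (+0)
site 1, node PY: P={G} ∪ Y={A} → {A,G} (+1)
site 1, node HPY: H={A} ∩ PY={A,G} → {A} (+0)
site 1, node HPYZ: HPY={A} ∪ Z={G} → {A,G} (+1)
site 1, node CHMOPYZ: CMO={G} ∩ HPYZ={A,G} → {G} (+0)
site 2, node CO: C={T} ∪ O={C} → {C,T} (+1)
site 2, node CMO: CO={C,T} ∩ M={T} → {T} (+0)
site 2, node PY: P={T} ∪ Y={G} → {G,T} (+1)
site 2, node HPY: H={T} ∩ PY={G,T} → {T} (+0)
site 2, node HPYZ: HPY={T} ∪ Z={C} → {C,T} (+1)
site 2, node CHMOPYZ: CMO={T} ∩ HPYZ={C,T} → {T} (+0)
per-site changes: [3, 3, 3]; total = 9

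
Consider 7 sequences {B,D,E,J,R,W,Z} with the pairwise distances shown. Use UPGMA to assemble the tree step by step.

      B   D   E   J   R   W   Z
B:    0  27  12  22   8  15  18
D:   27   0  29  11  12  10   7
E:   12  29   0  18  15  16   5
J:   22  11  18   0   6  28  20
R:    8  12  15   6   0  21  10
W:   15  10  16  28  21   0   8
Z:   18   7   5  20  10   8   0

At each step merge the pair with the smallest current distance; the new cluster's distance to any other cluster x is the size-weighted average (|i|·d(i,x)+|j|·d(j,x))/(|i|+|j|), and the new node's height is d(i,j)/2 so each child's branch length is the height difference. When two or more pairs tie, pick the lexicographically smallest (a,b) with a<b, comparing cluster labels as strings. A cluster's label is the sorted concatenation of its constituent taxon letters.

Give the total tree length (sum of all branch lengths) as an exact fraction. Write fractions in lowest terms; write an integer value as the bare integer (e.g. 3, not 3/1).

863/20

step 1: merge (E,Z) at d=5; branch lengths E→5/2, Z→5/2; new cluster EZ
  updated: d(B,EZ)=15, d(D,EZ)=18, d(EZ,J)=19, d(EZ,R)=25/2, d(EZ,W)=12
step 2: merge (J,R) at d=6; branch lengths J→3, R→3; new cluster JR
  updated: d(B,JR)=15, d(D,JR)=23/2, d(EZ,JR)=63/4, d(JR,W)=49/2
step 3: merge (D,W) at d=10; branch lengths D→5, W→5; new cluster DW
  updated: d(B,DW)=21, d(DW,EZ)=15, d(DW,JR)=18
step 4: merge (B,EZ) at d=15; branch lengths B→15/2, EZ→5; new cluster BEZ
  updated: d(BEZ,DW)=17, d(BEZ,JR)=31/2
step 5: merge (BEZ,JR) at d=31/2; branch lengths BEZ→1/4, JR→19/4; new cluster BEJRZ
  updated: d(BEJRZ,DW)=87/5
step 6: merge (BEJRZ,DW) at d=87/5; branch lengths BEJRZ→19/20, DW→37/10; new cluster BDEJRWZ
final tree: (((B:15/2,(E:5/2,Z:5/2):5):1/4,(J:3,R:3):19/4):19/20,(D:5,W:5):37/10)
total length: 863/20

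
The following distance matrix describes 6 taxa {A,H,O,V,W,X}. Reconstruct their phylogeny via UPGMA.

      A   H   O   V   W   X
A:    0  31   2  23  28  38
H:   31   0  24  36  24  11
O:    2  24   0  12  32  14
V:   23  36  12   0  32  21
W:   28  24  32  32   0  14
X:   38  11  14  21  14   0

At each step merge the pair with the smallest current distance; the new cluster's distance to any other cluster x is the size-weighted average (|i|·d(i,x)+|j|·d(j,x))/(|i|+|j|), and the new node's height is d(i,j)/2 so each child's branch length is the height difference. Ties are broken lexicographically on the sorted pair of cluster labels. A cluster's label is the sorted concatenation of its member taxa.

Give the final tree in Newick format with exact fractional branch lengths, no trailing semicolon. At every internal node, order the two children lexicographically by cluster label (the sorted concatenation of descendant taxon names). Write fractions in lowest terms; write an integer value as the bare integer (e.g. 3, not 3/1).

step 1: merge (A,O) at d=2; branch lengths A→1, O→1; new cluster AO
  updated: d(AO,H)=55/2, d(AO,V)=35/2, d(AO,W)=30, d(AO,X)=26
step 2: merge (H,X) at d=11; branch lengths H→11/2, X→11/2; new cluster HX
  updated: d(AO,HX)=107/4, d(HX,V)=57/2, d(HX,W)=19
step 3: merge (AO,V) at d=35/2; branch lengths AO→31/4, V→35/4; new cluster AOV
  updated: d(AOV,HX)=82/3, d(AOV,W)=92/3
step 4: merge (HX,W) at d=19; branch lengths HX→4, W→19/2; new cluster HWX
  updated: d(AOV,HWX)=256/9
step 5: merge (AOV,HWX) at d=256/9; branch lengths AOV→197/36, HWX→85/18; new cluster AHOVWX
final tree: (((A:1,O:1):31/4,V:35/4):197/36,((H:11/2,X:11/2):4,W:19/2):85/18)
total length: 1915/36

(((A:1,O:1):31/4,V:35/4):197/36,((H:11/2,X:11/2):4,W:19/2):85/18)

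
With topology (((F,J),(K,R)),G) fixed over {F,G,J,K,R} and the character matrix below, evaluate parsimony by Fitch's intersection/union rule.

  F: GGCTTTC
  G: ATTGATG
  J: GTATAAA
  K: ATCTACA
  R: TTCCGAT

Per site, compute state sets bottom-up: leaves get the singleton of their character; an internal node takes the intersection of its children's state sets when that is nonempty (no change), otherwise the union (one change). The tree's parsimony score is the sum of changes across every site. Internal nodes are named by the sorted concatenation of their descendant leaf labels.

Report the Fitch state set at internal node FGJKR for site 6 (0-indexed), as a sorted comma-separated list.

[col 0] FJ: children F:{G}, J:{G} ∩→ {G}; cost 0
[col 0] KR: children K:{A}, R:{T} ∪→ {A,T}; cost 1
[col 0] FJKR: children FJ:{G}, KR:{A,T} ∪→ {A,G,T}; cost 1
[col 0] FGJKR: children FJKR:{A,G,T}, G:{A} ∩→ {A}; cost 0
[col 1] FJ: children F:{G}, J:{T} ∪→ {G,T}; cost 1
[col 1] KR: children K:{T}, R:{T} ∩→ {T}; cost 0
[col 1] FJKR: children FJ:{G,T}, KR:{T} ∩→ {T}; cost 0
[col 1] FGJKR: children FJKR:{T}, G:{T} ∩→ {T}; cost 0
[col 2] FJ: children F:{C}, J:{A} ∪→ {A,C}; cost 1
[col 2] KR: children K:{C}, R:{C} ∩→ {C}; cost 0
[col 2] FJKR: children FJ:{A,C}, KR:{C} ∩→ {C}; cost 0
[col 2] FGJKR: children FJKR:{C}, G:{T} ∪→ {C,T}; cost 1
[col 3] FJ: children F:{T}, J:{T} ∩→ {T}; cost 0
[col 3] KR: children K:{T}, R:{C} ∪→ {C,T}; cost 1
[col 3] FJKR: children FJ:{T}, KR:{C,T} ∩→ {T}; cost 0
[col 3] FGJKR: children FJKR:{T}, G:{G} ∪→ {G,T}; cost 1
[col 4] FJ: children F:{T}, J:{A} ∪→ {A,T}; cost 1
[col 4] KR: children K:{A}, R:{G} ∪→ {A,G}; cost 1
[col 4] FJKR: children FJ:{A,T}, KR:{A,G} ∩→ {A}; cost 0
[col 4] FGJKR: children FJKR:{A}, G:{A} ∩→ {A}; cost 0
[col 5] FJ: children F:{T}, J:{A} ∪→ {A,T}; cost 1
[col 5] KR: children K:{C}, R:{A} ∪→ {A,C}; cost 1
[col 5] FJKR: children FJ:{A,T}, KR:{A,C} ∩→ {A}; cost 0
[col 5] FGJKR: children FJKR:{A}, G:{T} ∪→ {A,T}; cost 1
[col 6] FJ: children F:{C}, J:{A} ∪→ {A,C}; cost 1
[col 6] KR: children K:{A}, R:{T} ∪→ {A,T}; cost 1
[col 6] FJKR: children FJ:{A,C}, KR:{A,T} ∩→ {A}; cost 0
[col 6] FGJKR: children FJKR:{A}, G:{G} ∪→ {A,G}; cost 1
per-site changes: [2, 1, 2, 2, 2, 3, 3]; total = 15

A,G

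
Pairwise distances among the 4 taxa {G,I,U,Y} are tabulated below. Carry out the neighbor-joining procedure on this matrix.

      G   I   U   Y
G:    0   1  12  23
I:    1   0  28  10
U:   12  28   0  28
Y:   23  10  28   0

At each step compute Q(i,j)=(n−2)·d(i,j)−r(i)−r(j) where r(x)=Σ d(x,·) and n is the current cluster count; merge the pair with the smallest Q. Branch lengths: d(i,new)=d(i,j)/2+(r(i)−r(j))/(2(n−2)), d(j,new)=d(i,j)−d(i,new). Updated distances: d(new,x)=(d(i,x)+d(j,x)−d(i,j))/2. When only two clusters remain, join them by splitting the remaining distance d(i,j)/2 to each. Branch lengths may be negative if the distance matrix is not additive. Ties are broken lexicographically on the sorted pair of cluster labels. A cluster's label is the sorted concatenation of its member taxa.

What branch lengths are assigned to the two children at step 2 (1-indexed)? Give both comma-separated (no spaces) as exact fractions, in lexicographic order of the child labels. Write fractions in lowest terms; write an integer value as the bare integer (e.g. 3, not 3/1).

1. join G+U (d=12, Q=-80) ⇒ GU; edges |G|=-2, |U|=14
  updated: d(GU,I)=17/2, d(GU,Y)=39/2
2. join GU+I (d=17/2, Q=-38) ⇒ GIU; edges |GU|=9, |I|=-1/2
  updated: d(GIU,Y)=21/2
3. join GIU+Y (d=21/2) ⇒ GIUY; edges |GIU|=21/4, |Y|=21/4
final tree: (((G:-2,U:14):9,I:-1/2):21/4,Y:21/4)
total length: 31

9,-1/2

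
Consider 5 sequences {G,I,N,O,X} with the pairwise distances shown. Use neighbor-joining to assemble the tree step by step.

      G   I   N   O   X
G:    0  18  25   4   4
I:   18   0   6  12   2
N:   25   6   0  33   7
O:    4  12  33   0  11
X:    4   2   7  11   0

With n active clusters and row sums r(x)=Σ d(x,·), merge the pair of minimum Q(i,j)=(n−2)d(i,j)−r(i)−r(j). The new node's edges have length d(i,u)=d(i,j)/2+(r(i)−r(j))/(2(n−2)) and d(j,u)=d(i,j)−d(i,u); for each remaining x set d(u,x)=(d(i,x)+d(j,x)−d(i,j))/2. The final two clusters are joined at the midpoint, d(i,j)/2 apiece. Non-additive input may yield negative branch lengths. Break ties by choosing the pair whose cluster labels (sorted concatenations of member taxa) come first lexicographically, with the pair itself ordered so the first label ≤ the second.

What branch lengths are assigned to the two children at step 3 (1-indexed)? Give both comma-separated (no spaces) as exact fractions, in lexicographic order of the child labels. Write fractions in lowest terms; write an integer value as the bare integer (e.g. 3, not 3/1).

13/2,-7/4

iteration 1: select G,O (d=4, Q=-99); attach at lengths (1/2, 7/2); label the merged cluster GO
  updated: d(GO,I)=13, d(GO,N)=27, d(GO,X)=11/2
iteration 2: select GO,X (d=11/2, Q=-49); attach at lengths (21/2, -5); label the merged cluster GOX
  updated: d(GOX,I)=19/4, d(GOX,N)=57/4
iteration 3: select GOX,I (d=19/4, Q=-25); attach at lengths (13/2, -7/4); label the merged cluster GIOX
  updated: d(GIOX,N)=31/4
iteration 4: select GIOX,N (d=31/4); attach at lengths (31/8, 31/8); label the merged cluster GINOX
final tree: ((((G:1/2,O:7/2):21/2,X:-5):13/2,I:-7/4):31/8,N:31/8)
total length: 22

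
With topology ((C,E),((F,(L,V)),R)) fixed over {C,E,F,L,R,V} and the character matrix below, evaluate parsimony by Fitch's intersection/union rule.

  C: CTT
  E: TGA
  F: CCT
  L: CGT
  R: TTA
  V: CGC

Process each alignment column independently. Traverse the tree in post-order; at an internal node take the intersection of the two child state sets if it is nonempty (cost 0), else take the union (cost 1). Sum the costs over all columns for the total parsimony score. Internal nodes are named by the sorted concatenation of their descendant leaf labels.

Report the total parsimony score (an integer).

8

site 0, node CE: C={C} ∪ E={T} → {C,T} (+1)
site 0, node LV: L={C} ∩ V={C} → {C} (+0)
site 0, node FLV: F={C} ∩ LV={C} → {C} (+0)
site 0, node FLRV: FLV={C} ∪ R={T} → {C,T} (+1)
site 0, node CEFLRV: CE={C,T} ∩ FLRV={C,T} → {C,T} (+0)
site 1, node CE: C={T} ∪ E={G} → {G,T} (+1)
site 1, node LV: L={G} ∩ V={G} → {G} (+0)
site 1, node FLV: F={C} ∪ LV={G} → {C,G} (+1)
site 1, node FLRV: FLV={C,G} ∪ R={T} → {C,G,T} (+1)
site 1, node CEFLRV: CE={G,T} ∩ FLRV={C,G,T} → {G,T} (+0)
site 2, node CE: C={T} ∪ E={A} → {A,T} (+1)
site 2, node LV: L={T} ∪ V={C} → {C,T} (+1)
site 2, node FLV: F={T} ∩ LV={C,T} → {T} (+0)
site 2, node FLRV: FLV={T} ∪ R={A} → {A,T} (+1)
site 2, node CEFLRV: CE={A,T} ∩ FLRV={A,T} → {A,T} (+0)
per-site changes: [2, 3, 3]; total = 8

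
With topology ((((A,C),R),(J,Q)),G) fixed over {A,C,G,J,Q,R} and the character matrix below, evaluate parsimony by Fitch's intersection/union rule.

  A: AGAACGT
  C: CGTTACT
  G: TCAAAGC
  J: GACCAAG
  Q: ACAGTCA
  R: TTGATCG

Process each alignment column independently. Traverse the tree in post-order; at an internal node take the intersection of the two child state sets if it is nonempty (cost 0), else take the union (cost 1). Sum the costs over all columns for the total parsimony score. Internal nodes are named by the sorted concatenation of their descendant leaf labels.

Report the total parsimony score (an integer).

22

[col 0] AC: children A:{A}, C:{C} ∪→ {A,C}; cost 1
[col 0] ACR: children AC:{A,C}, R:{T} ∪→ {A,C,T}; cost 1
[col 0] JQ: children J:{G}, Q:{A} ∪→ {A,G}; cost 1
[col 0] ACJQR: children ACR:{A,C,T}, JQ:{A,G} ∩→ {A}; cost 0
[col 0] ACGJQR: children ACJQR:{A}, G:{T} ∪→ {A,T}; cost 1
[col 1] AC: children A:{G}, C:{G} ∩→ {G}; cost 0
[col 1] ACR: children AC:{G}, R:{T} ∪→ {G,T}; cost 1
[col 1] JQ: children J:{A}, Q:{C} ∪→ {A,C}; cost 1
[col 1] ACJQR: children ACR:{G,T}, JQ:{A,C} ∪→ {A,C,G,T}; cost 1
[col 1] ACGJQR: children ACJQR:{A,C,G,T}, G:{C} ∩→ {C}; cost 0
[col 2] AC: children A:{A}, C:{T} ∪→ {A,T}; cost 1
[col 2] ACR: children AC:{A,T}, R:{G} ∪→ {A,G,T}; cost 1
[col 2] JQ: children J:{C}, Q:{A} ∪→ {A,C}; cost 1
[col 2] ACJQR: children ACR:{A,G,T}, JQ:{A,C} ∩→ {A}; cost 0
[col 2] ACGJQR: children ACJQR:{A}, G:{A} ∩→ {A}; cost 0
[col 3] AC: children A:{A}, C:{T} ∪→ {A,T}; cost 1
[col 3] ACR: children AC:{A,T}, R:{A} ∩→ {A}; cost 0
[col 3] JQ: children J:{C}, Q:{G} ∪→ {C,G}; cost 1
[col 3] ACJQR: children ACR:{A}, JQ:{C,G} ∪→ {A,C,G}; cost 1
[col 3] ACGJQR: children ACJQR:{A,C,G}, G:{A} ∩→ {A}; cost 0
[col 4] AC: children A:{C}, C:{A} ∪→ {A,C}; cost 1
[col 4] ACR: children AC:{A,C}, R:{T} ∪→ {A,C,T}; cost 1
[col 4] JQ: children J:{A}, Q:{T} ∪→ {A,T}; cost 1
[col 4] ACJQR: children ACR:{A,C,T}, JQ:{A,T} ∩→ {A,T}; cost 0
[col 4] ACGJQR: children ACJQR:{A,T}, G:{A} ∩→ {A}; cost 0
[col 5] AC: children A:{G}, C:{C} ∪→ {C,G}; cost 1
[col 5] ACR: children AC:{C,G}, R:{C} ∩→ {C}; cost 0
[col 5] JQ: children J:{A}, Q:{C} ∪→ {A,C}; cost 1
[col 5] ACJQR: children ACR:{C}, JQ:{A,C} ∩→ {C}; cost 0
[col 5] ACGJQR: children ACJQR:{C}, G:{G} ∪→ {C,G}; cost 1
[col 6] AC: children A:{T}, C:{T} ∩→ {T}; cost 0
[col 6] ACR: children AC:{T}, R:{G} ∪→ {G,T}; cost 1
[col 6] JQ: children J:{G}, Q:{A} ∪→ {A,G}; cost 1
[col 6] ACJQR: children ACR:{G,T}, JQ:{A,G} ∩→ {G}; cost 0
[col 6] ACGJQR: children ACJQR:{G}, G:{C} ∪→ {C,G}; cost 1
per-site changes: [4, 3, 3, 3, 3, 3, 3]; total = 22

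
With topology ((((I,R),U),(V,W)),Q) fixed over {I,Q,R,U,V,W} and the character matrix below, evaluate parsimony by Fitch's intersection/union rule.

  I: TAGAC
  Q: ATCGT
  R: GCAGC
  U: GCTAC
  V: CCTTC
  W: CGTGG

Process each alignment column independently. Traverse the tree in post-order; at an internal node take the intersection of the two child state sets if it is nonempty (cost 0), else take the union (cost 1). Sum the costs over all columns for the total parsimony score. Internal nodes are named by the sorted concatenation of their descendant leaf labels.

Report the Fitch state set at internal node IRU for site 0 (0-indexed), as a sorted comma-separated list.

[col 0] IR: children I:{T}, R:{G} ∪→ {G,T}; cost 1
[col 0] IRU: children IR:{G,T}, U:{G} ∩→ {G}; cost 0
[col 0] VW: children V:{C}, W:{C} ∩→ {C}; cost 0
[col 0] IRUVW: children IRU:{G}, VW:{C} ∪→ {C,G}; cost 1
[col 0] IQRUVW: children IRUVW:{C,G}, Q:{A} ∪→ {A,C,G}; cost 1
[col 1] IR: children I:{A}, R:{C} ∪→ {A,C}; cost 1
[col 1] IRU: children IR:{A,C}, U:{C} ∩→ {C}; cost 0
[col 1] VW: children V:{C}, W:{G} ∪→ {C,G}; cost 1
[col 1] IRUVW: children IRU:{C}, VW:{C,G} ∩→ {C}; cost 0
[col 1] IQRUVW: children IRUVW:{C}, Q:{T} ∪→ {C,T}; cost 1
[col 2] IR: children I:{G}, R:{A} ∪→ {A,G}; cost 1
[col 2] IRU: children IR:{A,G}, U:{T} ∪→ {A,G,T}; cost 1
[col 2] VW: children V:{T}, W:{T} ∩→ {T}; cost 0
[col 2] IRUVW: children IRU:{A,G,T}, VW:{T} ∩→ {T}; cost 0
[col 2] IQRUVW: children IRUVW:{T}, Q:{C} ∪→ {C,T}; cost 1
[col 3] IR: children I:{A}, R:{G} ∪→ {A,G}; cost 1
[col 3] IRU: children IR:{A,G}, U:{A} ∩→ {A}; cost 0
[col 3] VW: children V:{T}, W:{G} ∪→ {G,T}; cost 1
[col 3] IRUVW: children IRU:{A}, VW:{G,T} ∪→ {A,G,T}; cost 1
[col 3] IQRUVW: children IRUVW:{A,G,T}, Q:{G} ∩→ {G}; cost 0
[col 4] IR: children I:{C}, R:{C} ∩→ {C}; cost 0
[col 4] IRU: children IR:{C}, U:{C} ∩→ {C}; cost 0
[col 4] VW: children V:{C}, W:{G} ∪→ {C,G}; cost 1
[col 4] IRUVW: children IRU:{C}, VW:{C,G} ∩→ {C}; cost 0
[col 4] IQRUVW: children IRUVW:{C}, Q:{T} ∪→ {C,T}; cost 1
per-site changes: [3, 3, 3, 3, 2]; total = 14

G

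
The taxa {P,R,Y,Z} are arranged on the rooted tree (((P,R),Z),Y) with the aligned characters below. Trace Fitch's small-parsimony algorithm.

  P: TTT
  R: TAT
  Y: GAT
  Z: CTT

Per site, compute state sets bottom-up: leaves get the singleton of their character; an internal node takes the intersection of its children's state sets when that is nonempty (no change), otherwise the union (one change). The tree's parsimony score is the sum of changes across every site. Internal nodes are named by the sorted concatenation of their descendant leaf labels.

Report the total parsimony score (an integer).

site 0, node PR: P={T} ∩ R={T} → {T} (+0)
site 0, node PRZ: PR={T} ∪ Z={C} → {C,T} (+1)
site 0, node PRYZ: PRZ={C,T} ∪ Y={G} → {C,G,T} (+1)
site 1, node PR: P={T} ∪ R={A} → {A,T} (+1)
site 1, node PRZ: PR={A,T} ∩ Z={T} → {T} (+0)
site 1, node PRYZ: PRZ={T} ∪ Y={A} → {A,T} (+1)
site 2, node PR: P={T} ∩ R={T} → {T} (+0)
site 2, node PRZ: PR={T} ∩ Z={T} → {T} (+0)
site 2, node PRYZ: PRZ={T} ∩ Y={T} → {T} (+0)
per-site changes: [2, 2, 0]; total = 4

4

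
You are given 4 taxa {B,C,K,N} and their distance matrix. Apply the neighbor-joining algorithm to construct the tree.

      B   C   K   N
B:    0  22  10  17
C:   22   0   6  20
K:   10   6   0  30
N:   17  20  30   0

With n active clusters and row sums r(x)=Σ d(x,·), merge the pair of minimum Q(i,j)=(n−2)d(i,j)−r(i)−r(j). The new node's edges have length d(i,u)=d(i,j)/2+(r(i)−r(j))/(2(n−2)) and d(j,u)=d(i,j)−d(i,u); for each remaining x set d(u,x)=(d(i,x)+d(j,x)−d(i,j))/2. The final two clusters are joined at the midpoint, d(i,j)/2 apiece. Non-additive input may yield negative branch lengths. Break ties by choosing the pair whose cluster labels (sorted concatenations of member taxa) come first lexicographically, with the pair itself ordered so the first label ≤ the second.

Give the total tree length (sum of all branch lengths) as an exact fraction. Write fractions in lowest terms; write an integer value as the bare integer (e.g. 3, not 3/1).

32

1. join B+N (d=17, Q=-82) ⇒ BN; edges |B|=4, |N|=13
  updated: d(BN,C)=25/2, d(BN,K)=23/2
2. join BN+C (d=25/2, Q=-30) ⇒ BCN; edges |BN|=9, |C|=7/2
  updated: d(BCN,K)=5/2
3. join BCN+K (d=5/2) ⇒ BCKN; edges |BCN|=5/4, |K|=5/4
final tree: (((B:4,N:13):9,C:7/2):5/4,K:5/4)
total length: 32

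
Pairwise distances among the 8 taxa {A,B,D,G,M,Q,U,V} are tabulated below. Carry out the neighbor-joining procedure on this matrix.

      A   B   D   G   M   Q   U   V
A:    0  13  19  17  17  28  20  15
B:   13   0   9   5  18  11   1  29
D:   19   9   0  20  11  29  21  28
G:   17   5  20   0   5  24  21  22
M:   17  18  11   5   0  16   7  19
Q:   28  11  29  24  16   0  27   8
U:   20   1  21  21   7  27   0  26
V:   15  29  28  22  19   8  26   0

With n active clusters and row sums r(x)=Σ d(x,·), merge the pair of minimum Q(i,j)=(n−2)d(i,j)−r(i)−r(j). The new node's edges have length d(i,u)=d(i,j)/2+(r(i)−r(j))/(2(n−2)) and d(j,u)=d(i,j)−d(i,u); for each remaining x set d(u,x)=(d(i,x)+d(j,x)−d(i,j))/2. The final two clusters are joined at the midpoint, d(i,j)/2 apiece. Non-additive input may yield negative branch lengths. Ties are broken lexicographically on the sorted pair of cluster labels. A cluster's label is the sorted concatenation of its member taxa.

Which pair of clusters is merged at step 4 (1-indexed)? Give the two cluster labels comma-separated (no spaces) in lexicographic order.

iteration 1: select Q,V (d=8, Q=-242); attach at lengths (11/3, 13/3); label the merged cluster QV
  updated: d(A,QV)=35/2, d(B,QV)=16, d(D,QV)=49/2, d(G,QV)=19, d(M,QV)=27/2, d(QV,U)=45/2
iteration 2: select B,U (d=1, Q=-299/2); attach at lengths (-51/20, 71/20); label the merged cluster BU
  updated: d(A,BU)=16, d(BU,D)=29/2, d(BU,G)=25/2, d(BU,M)=12, d(BU,QV)=75/4
iteration 3: select G,M (d=5, Q=-112); attach at lengths (35/8, 5/8); label the merged cluster GM
  updated: d(A,GM)=29/2, d(BU,GM)=39/4, d(D,GM)=13, d(GM,QV)=55/4
iteration 4: select A,QV (d=35/2, Q=-89); attach at lengths (15/2, 10); label the merged cluster AQV
  updated: d(AQV,BU)=69/8, d(AQV,D)=13, d(AQV,GM)=43/8
iteration 5: select AQV,GM (d=43/8, Q=-355/8); attach at lengths (77/32, 95/32); label the merged cluster AGMQV
  updated: d(AGMQV,BU)=13/2, d(AGMQV,D)=165/16
iteration 6: select AGMQV,BU (d=13/2, Q=-501/16); attach at lengths (37/32, 171/32); label the merged cluster ABGMQUV
  updated: d(ABGMQUV,D)=293/32
iteration 7: select ABGMQUV,D (d=293/32); attach at lengths (293/64, 293/64); label the merged cluster ABDGMQUV
final tree: ((((A:15/2,(Q:11/3,V:13/3):10):77/32,(G:35/8,M:5/8):95/32):37/32,(B:-51/20,U:71/20):171/32):293/64,D:293/64)
total length: 1681/32

A,QV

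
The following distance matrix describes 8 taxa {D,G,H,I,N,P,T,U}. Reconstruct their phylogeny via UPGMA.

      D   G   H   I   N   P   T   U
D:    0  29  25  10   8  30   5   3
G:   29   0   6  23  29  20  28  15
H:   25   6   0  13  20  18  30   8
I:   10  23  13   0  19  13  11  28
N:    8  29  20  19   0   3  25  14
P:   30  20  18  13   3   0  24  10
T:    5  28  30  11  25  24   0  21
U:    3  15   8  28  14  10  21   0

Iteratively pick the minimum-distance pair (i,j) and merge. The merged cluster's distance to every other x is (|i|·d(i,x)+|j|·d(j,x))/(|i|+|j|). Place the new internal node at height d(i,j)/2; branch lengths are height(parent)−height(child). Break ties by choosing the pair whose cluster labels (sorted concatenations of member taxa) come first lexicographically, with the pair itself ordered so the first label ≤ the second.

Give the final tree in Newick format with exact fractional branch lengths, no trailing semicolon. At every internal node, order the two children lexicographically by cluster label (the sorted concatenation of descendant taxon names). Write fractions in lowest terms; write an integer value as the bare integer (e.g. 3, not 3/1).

((((D:3/2,U:3/2):25/4,(N:3/2,P:3/2):25/4):21/16,(I:11/2,T:11/2):57/16):27/16,(G:3,H:3):31/4)

1. join D+U (d=3) ⇒ DU; edges |D|=3/2, |U|=3/2
  updated: d(DU,G)=22, d(DU,H)=33/2, d(DU,I)=19, d(DU,N)=11, d(DU,P)=20, d(DU,T)=13
2. join N+P (d=3) ⇒ NP; edges |N|=3/2, |P|=3/2
  updated: d(DU,NP)=31/2, d(G,NP)=49/2, d(H,NP)=19, d(I,NP)=16, d(NP,T)=49/2
3. join G+H (d=6) ⇒ GH; edges |G|=3, |H|=3
  updated: d(DU,GH)=77/4, d(GH,I)=18, d(GH,NP)=87/4, d(GH,T)=29
4. join I+T (d=11) ⇒ IT; edges |I|=11/2, |T|=11/2
  updated: d(DU,IT)=16, d(GH,IT)=47/2, d(IT,NP)=81/4
5. join DU+NP (d=31/2) ⇒ DNPU; edges |DU|=25/4, |NP|=25/4
  updated: d(DNPU,GH)=41/2, d(DNPU,IT)=145/8
6. join DNPU+IT (d=145/8) ⇒ DINPTU; edges |DNPU|=21/16, |IT|=57/16
  updated: d(DINPTU,GH)=43/2
7. join DINPTU+GH (d=43/2) ⇒ DGHINPTU; edges |DINPTU|=27/16, |GH|=31/4
final tree: ((((D:3/2,U:3/2):25/4,(N:3/2,P:3/2):25/4):21/16,(I:11/2,T:11/2):57/16):27/16,(G:3,H:3):31/4)
total length: 797/16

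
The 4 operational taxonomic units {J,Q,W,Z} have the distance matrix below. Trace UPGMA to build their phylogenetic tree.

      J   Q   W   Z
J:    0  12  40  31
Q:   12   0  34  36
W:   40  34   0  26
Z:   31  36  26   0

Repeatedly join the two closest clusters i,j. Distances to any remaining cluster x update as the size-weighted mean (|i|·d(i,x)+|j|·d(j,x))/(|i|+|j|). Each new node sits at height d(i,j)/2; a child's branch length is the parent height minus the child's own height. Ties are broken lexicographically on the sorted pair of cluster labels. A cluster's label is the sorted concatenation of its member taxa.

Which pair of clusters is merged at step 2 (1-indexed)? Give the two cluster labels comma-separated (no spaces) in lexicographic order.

1. join J+Q (d=12) ⇒ JQ; edges |J|=6, |Q|=6
  updated: d(JQ,W)=37, d(JQ,Z)=67/2
2. join W+Z (d=26) ⇒ WZ; edges |W|=13, |Z|=13
  updated: d(JQ,WZ)=141/4
3. join JQ+WZ (d=141/4) ⇒ JQWZ; edges |JQ|=93/8, |WZ|=37/8
final tree: ((J:6,Q:6):93/8,(W:13,Z:13):37/8)
total length: 217/4

W,Z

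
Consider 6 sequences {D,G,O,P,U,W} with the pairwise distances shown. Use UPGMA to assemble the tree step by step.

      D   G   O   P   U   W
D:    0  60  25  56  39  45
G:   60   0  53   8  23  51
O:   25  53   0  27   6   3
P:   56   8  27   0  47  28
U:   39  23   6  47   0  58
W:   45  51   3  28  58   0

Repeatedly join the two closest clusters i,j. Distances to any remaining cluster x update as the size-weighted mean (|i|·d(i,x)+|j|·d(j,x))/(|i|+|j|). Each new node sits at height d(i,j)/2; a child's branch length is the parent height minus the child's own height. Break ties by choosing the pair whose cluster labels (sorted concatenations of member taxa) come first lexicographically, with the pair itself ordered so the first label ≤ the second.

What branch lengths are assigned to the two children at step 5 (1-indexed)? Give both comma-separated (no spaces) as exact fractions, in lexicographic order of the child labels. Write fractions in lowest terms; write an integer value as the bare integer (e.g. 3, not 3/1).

163/48,281/16

iteration 1: select O,W (d=3); attach at lengths (3/2, 3/2); label the merged cluster OW
  updated: d(D,OW)=35, d(G,OW)=52, d(OW,P)=55/2, d(OW,U)=32
iteration 2: select G,P (d=8); attach at lengths (4, 4); label the merged cluster GP
  updated: d(D,GP)=58, d(GP,OW)=159/4, d(GP,U)=35
iteration 3: select OW,U (d=32); attach at lengths (29/2, 16); label the merged cluster OUW
  updated: d(D,OUW)=109/3, d(GP,OUW)=229/6
iteration 4: select D,OUW (d=109/3); attach at lengths (109/6, 13/6); label the merged cluster DOUW
  updated: d(DOUW,GP)=345/8
iteration 5: select DOUW,GP (d=345/8); attach at lengths (163/48, 281/16); label the merged cluster DGOPUW
final tree: ((D:109/6,((O:3/2,W:3/2):29/2,U:16):13/6):163/48,(G:4,P:4):281/16)
total length: 1987/24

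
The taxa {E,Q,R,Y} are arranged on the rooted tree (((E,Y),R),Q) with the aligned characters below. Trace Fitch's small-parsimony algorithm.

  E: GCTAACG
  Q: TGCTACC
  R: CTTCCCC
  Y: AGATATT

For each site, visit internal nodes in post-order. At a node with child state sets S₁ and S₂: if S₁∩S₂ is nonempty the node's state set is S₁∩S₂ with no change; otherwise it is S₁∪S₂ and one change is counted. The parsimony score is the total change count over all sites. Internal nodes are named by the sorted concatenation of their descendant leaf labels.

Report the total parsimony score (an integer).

site 0, node EY: E={G} ∪ Y={A} → {A,G} (+1)
site 0, node ERY: EY={A,G} ∪ R={C} → {A,C,G} (+1)
site 0, node EQRY: ERY={A,C,G} ∪ Q={T} → {A,C,G,T} (+1)
site 1, node EY: E={C} ∪ Y={G} → {C,G} (+1)
site 1, node ERY: EY={C,G} ∪ R={T} → {C,G,T} (+1)
site 1, node EQRY: ERY={C,G,T} ∩ Q={G} → {G} (+0)
site 2, node EY: E={T} ∪ Y={A} → {A,T} (+1)
site 2, node ERY: EY={A,T} ∩ R={T} → {T} (+0)
site 2, node EQRY: ERY={T} ∪ Q={C} → {C,T} (+1)
site 3, node EY: E={A} ∪ Y={T} → {A,T} (+1)
site 3, node ERY: EY={A,T} ∪ R={C} → {A,C,T} (+1)
site 3, node EQRY: ERY={A,C,T} ∩ Q={T} → {T} (+0)
site 4, node EY: E={A} ∩ Y={A} → {A} (+0)
site 4, node ERY: EY={A} ∪ R={C} → {A,C} (+1)
site 4, node EQRY: ERY={A,C} ∩ Q={A} → {A} (+0)
site 5, node EY: E={C} ∪ Y={T} → {C,T} (+1)
site 5, node ERY: EY={C,T} ∩ R={C} → {C} (+0)
site 5, node EQRY: ERY={C} ∩ Q={C} → {C} (+0)
site 6, node EY: E={G} ∪ Y={T} → {G,T} (+1)
site 6, node ERY: EY={G,T} ∪ R={C} → {C,G,T} (+1)
site 6, node EQRY: ERY={C,G,T} ∩ Q={C} → {C} (+0)
per-site changes: [3, 2, 2, 2, 1, 1, 2]; total = 13

13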